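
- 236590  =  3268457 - 3505047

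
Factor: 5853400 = 2^3*5^2 * 7^1*37^1*113^1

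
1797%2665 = 1797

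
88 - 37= 51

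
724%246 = 232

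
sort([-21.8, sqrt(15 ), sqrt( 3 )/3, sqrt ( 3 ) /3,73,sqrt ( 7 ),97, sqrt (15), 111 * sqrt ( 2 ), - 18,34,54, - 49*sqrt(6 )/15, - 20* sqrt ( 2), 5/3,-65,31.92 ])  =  [ - 65,  -  20*sqrt(2) , - 21.8, - 18,-49*sqrt( 6 ) /15, sqrt( 3) /3,sqrt( 3 )/3, 5/3, sqrt( 7), sqrt(15), sqrt ( 15 ),31.92,  34,54,73 , 97,  111*sqrt(2 ) ] 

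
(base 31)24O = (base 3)2211200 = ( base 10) 2070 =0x816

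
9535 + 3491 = 13026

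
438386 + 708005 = 1146391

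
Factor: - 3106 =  - 2^1*1553^1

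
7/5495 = 1/785=0.00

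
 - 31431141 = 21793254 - 53224395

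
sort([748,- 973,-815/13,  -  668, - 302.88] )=[ - 973,-668, - 302.88,  -  815/13,748 ]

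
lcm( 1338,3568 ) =10704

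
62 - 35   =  27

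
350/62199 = 350/62199   =  0.01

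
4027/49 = 82+9/49=82.18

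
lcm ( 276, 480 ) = 11040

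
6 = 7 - 1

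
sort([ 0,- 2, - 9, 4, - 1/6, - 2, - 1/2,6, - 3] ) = [ - 9 , - 3, - 2, - 2,  -  1/2, - 1/6,0, 4,  6 ]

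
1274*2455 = 3127670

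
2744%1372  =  0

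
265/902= 265/902= 0.29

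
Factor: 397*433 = 397^1*433^1 = 171901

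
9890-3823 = 6067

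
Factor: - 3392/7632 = - 2^2*3^( - 2)=-4/9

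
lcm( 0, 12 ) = 0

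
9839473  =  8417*1169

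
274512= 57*4816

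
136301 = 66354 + 69947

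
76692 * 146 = 11197032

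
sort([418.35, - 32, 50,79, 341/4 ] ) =[-32,50, 79, 341/4,418.35]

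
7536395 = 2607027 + 4929368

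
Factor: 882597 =3^1*294199^1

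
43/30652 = 43/30652=   0.00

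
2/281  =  2/281= 0.01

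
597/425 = 1 +172/425 = 1.40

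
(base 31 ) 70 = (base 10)217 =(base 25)8h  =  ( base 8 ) 331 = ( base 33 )6j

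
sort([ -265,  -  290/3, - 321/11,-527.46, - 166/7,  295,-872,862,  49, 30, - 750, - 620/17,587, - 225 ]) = [-872 ,  -  750,-527.46  , - 265  ,  -  225, - 290/3,- 620/17, - 321/11,  -  166/7,30  ,  49,  295,  587,862]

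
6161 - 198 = 5963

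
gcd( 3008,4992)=64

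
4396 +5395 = 9791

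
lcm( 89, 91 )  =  8099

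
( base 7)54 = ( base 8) 47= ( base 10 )39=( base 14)2B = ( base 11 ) 36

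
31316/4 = 7829= 7829.00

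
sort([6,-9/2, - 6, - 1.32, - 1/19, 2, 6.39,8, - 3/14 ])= [ -6,  -  9/2,-1.32,  -  3/14, - 1/19, 2, 6, 6.39,8] 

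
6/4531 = 6/4531 = 0.00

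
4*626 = 2504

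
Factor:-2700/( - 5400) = 1/2 = 2^ ( -1 ) 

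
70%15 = 10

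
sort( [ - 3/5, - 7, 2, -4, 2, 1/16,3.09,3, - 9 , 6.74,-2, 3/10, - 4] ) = [ - 9, - 7, - 4 , - 4, - 2, - 3/5, 1/16,3/10, 2, 2, 3, 3.09, 6.74]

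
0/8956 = 0 = 0.00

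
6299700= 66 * 95450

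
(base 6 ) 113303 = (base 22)K6J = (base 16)2667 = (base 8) 23147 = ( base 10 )9831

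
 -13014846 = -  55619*234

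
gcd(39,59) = 1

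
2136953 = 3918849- 1781896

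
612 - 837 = - 225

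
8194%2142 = 1768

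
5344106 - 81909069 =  - 76564963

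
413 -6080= - 5667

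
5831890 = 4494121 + 1337769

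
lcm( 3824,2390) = 19120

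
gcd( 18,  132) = 6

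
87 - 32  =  55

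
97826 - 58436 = 39390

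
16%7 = 2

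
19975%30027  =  19975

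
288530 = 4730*61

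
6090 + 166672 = 172762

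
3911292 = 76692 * 51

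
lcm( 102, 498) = 8466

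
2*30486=60972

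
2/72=1/36 = 0.03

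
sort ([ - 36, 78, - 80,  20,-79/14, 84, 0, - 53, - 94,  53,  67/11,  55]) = [ - 94,  -  80, - 53,- 36,-79/14 , 0, 67/11,20, 53, 55,78, 84 ]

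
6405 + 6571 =12976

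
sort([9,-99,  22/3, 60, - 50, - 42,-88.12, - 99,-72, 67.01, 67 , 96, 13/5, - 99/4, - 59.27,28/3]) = [-99,-99, - 88.12, - 72, - 59.27, - 50, - 42, - 99/4,  13/5,22/3,9,28/3,  60,67, 67.01,96 ]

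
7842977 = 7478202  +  364775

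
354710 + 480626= 835336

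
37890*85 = 3220650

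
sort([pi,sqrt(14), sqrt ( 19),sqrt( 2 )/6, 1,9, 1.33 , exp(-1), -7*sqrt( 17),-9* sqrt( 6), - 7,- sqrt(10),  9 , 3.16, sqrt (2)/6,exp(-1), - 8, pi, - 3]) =[ - 7*sqrt(17),  -  9*sqrt (6 ),-8, - 7, - sqrt(10),-3, sqrt(2 )/6,sqrt(2) /6, exp (-1), exp(-1),1,1.33,  pi , pi,3.16, sqrt ( 14 ), sqrt ( 19 ),9,9]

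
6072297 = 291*20867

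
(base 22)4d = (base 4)1211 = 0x65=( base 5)401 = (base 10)101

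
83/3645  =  83/3645 = 0.02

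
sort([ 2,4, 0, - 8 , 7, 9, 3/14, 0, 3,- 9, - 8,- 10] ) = [ - 10, - 9,  -  8, - 8, 0,0, 3/14, 2, 3, 4, 7,9]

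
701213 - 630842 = 70371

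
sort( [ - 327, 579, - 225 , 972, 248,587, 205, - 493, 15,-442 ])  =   [  -  493, -442 , - 327,  -  225 , 15,  205, 248, 579, 587, 972 ] 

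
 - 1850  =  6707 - 8557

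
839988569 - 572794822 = 267193747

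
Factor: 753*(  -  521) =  - 392313 = - 3^1*251^1*521^1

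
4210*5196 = 21875160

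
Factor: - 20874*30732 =- 2^3*3^2*7^2*13^1*71^1*197^1 = -641499768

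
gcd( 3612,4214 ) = 602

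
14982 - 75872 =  - 60890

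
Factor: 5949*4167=3^4*463^1*661^1=24789483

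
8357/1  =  8357 = 8357.00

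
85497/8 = 10687 + 1/8  =  10687.12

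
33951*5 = 169755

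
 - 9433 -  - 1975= - 7458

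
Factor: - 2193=-3^1 *17^1 *43^1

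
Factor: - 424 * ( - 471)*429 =85673016 =2^3*3^2*11^1*13^1*53^1*157^1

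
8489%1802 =1281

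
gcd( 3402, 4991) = 7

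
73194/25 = 2927 + 19/25 =2927.76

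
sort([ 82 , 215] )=[ 82,215]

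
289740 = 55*5268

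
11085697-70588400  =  -59502703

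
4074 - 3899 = 175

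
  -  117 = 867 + - 984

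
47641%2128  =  825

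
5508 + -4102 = 1406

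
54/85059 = 6/9451= 0.00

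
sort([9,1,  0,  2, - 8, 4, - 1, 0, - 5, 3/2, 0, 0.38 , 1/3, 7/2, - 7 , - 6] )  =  [ - 8, - 7, - 6, - 5, - 1, 0, 0,0,  1/3, 0.38 , 1, 3/2,  2,7/2 , 4,  9 ] 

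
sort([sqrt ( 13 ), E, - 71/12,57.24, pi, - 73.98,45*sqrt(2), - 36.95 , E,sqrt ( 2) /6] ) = [ - 73.98, - 36.95 , - 71/12, sqrt( 2 ) /6,E,E,pi,sqrt (13),57.24,45*sqrt (2)] 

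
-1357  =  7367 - 8724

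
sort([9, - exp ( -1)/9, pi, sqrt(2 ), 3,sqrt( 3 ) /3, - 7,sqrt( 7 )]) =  [  -  7,-exp( - 1 )/9,sqrt(3) /3, sqrt( 2),sqrt(7 ), 3, pi, 9]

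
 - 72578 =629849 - 702427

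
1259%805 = 454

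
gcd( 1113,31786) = 1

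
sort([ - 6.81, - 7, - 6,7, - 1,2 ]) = [-7, - 6.81,-6, - 1,2, 7 ] 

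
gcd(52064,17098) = 2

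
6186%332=210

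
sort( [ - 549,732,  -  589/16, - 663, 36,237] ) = [ - 663,-549,-589/16,36,237,732 ] 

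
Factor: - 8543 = - 8543^1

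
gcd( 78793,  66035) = 1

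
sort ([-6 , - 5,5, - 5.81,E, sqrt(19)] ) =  [ - 6, - 5.81,  -  5, E, sqrt (19 ), 5]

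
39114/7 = 39114/7 = 5587.71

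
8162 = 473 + 7689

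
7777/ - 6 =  - 7777/6  =  - 1296.17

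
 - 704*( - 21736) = 15302144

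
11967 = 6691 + 5276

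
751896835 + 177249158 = 929145993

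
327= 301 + 26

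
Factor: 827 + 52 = 3^1*293^1  =  879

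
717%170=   37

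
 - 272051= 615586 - 887637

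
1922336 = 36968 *52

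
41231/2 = 20615 + 1/2 = 20615.50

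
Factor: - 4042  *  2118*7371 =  - 2^2*3^5 *7^1*13^1*43^1 * 47^1*353^1 = - 63102806676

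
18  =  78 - 60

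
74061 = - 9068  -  -83129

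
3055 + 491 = 3546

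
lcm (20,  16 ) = 80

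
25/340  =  5/68 = 0.07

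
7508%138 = 56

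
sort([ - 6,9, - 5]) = [ - 6, - 5,9 ] 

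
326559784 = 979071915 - 652512131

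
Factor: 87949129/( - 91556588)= - 2^( - 2)*61^1 * 739^1*  1951^1*22889147^(-1 ) 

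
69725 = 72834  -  3109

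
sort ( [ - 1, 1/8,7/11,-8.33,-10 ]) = [ - 10,-8.33,-1,1/8,7/11 ]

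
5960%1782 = 614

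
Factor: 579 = 3^1*193^1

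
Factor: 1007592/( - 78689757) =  - 2^3*2333^( - 1)*11243^( - 1 ) * 41983^1 = - 335864/26229919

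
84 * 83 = 6972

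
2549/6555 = 2549/6555 = 0.39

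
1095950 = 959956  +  135994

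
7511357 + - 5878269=1633088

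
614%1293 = 614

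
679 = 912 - 233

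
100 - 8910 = -8810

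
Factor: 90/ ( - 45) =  - 2=- 2^1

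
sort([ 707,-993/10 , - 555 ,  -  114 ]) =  [ - 555,  -  114, -993/10,707 ]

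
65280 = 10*6528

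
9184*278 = 2553152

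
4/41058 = 2/20529 = 0.00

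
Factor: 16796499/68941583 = 3^1 * 5598833^1*68941583^( - 1)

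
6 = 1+5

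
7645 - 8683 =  -1038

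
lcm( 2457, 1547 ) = 41769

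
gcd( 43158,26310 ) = 6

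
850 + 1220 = 2070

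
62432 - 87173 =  - 24741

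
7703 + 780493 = 788196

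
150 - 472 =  - 322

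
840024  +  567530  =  1407554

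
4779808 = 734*6512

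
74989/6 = 12498 + 1/6 = 12498.17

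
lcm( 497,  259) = 18389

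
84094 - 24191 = 59903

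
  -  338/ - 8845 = 338/8845 = 0.04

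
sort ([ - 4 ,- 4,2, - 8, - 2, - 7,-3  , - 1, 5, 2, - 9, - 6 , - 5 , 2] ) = [ - 9,- 8,-7,- 6, - 5, - 4, - 4, - 3, - 2,-1, 2, 2,2, 5] 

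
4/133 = 4/133 =0.03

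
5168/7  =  5168/7=738.29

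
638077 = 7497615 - 6859538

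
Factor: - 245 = -5^1*7^2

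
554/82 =6 + 31/41 = 6.76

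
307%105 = 97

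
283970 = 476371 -192401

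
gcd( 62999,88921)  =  1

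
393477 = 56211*7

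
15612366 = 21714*719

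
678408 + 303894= 982302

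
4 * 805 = 3220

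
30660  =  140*219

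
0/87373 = 0 =0.00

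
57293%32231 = 25062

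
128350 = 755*170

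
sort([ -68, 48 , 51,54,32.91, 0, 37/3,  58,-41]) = [-68, - 41, 0, 37/3, 32.91 , 48, 51 , 54, 58 ] 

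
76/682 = 38/341 = 0.11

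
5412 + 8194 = 13606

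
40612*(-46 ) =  - 1868152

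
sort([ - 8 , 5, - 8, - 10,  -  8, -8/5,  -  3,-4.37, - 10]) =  [ - 10,-10, - 8, - 8 , - 8, - 4.37, - 3, - 8/5,5] 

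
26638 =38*701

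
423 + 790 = 1213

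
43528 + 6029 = 49557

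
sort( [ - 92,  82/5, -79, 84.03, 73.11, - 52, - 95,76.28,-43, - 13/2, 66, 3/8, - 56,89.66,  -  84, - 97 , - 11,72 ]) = [ - 97, - 95, - 92, - 84, - 79, - 56, - 52, - 43, - 11,- 13/2,3/8, 82/5, 66, 72, 73.11,76.28, 84.03, 89.66]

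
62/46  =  1 + 8/23 = 1.35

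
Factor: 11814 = 2^1*3^1*11^1 * 179^1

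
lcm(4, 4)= 4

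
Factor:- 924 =  -  2^2*  3^1*7^1*11^1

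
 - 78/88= -39/44= - 0.89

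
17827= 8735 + 9092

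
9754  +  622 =10376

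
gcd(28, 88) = 4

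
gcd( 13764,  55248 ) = 12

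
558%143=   129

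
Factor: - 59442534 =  - 2^1*3^2*23^1* 67^1*2143^1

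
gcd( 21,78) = 3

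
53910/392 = 137 + 103/196 = 137.53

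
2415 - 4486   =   -2071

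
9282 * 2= 18564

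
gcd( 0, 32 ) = 32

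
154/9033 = 154/9033  =  0.02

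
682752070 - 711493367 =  - 28741297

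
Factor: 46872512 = 2^6*41^1*17863^1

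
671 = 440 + 231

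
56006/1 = 56006=56006.00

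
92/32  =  23/8 = 2.88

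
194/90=97/45 = 2.16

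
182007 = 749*243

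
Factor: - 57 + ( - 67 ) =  - 2^2 *31^1 = - 124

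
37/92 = 37/92  =  0.40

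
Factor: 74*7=518=2^1*7^1*37^1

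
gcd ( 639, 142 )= 71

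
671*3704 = 2485384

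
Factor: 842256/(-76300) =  - 2^2*3^2*5^(-2)  *7^ ( - 1)*109^( - 1)*5849^1 = - 210564/19075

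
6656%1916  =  908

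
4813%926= 183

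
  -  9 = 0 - 9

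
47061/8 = 47061/8=5882.62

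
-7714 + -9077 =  - 16791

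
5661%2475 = 711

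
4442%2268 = 2174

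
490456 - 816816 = -326360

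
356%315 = 41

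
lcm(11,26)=286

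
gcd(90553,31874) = 1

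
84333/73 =1155 + 18/73 = 1155.25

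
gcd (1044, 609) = 87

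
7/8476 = 7/8476 =0.00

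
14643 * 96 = 1405728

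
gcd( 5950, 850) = 850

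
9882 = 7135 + 2747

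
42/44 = 21/22= 0.95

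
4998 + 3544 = 8542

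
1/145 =1/145 = 0.01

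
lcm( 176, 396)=1584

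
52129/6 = 8688 + 1/6  =  8688.17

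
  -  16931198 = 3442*( - 4919) 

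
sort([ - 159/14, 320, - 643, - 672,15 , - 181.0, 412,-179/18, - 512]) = [ - 672, - 643, - 512, - 181.0, - 159/14, - 179/18, 15, 320,412]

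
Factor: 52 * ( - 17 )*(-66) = 58344  =  2^3*3^1 * 11^1*13^1*17^1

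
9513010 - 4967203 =4545807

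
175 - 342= - 167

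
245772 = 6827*36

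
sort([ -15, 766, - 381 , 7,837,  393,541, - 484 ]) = [  -  484, - 381, - 15, 7,393,541, 766, 837 ] 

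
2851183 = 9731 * 293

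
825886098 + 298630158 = 1124516256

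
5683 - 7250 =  - 1567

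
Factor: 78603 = 3^1*7^1  *  19^1 *197^1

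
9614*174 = 1672836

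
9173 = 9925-752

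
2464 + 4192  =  6656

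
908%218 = 36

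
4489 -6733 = - 2244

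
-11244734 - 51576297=- 62821031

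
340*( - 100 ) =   -  34000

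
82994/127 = 82994/127= 653.50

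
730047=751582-21535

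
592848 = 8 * 74106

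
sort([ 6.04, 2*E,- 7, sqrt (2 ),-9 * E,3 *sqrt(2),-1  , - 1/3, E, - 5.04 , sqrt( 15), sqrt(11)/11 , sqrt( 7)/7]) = [  -  9 * E, -7, -5.04,-1,-1/3,  sqrt( 11 ) /11,sqrt ( 7 ) /7,sqrt ( 2 ),E,sqrt( 15),3* sqrt(  2),2 * E , 6.04 ]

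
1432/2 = 716  =  716.00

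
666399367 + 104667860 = 771067227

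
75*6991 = 524325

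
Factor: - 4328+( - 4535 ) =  - 8863 = -8863^1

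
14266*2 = 28532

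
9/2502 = 1/278 = 0.00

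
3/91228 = 3/91228  =  0.00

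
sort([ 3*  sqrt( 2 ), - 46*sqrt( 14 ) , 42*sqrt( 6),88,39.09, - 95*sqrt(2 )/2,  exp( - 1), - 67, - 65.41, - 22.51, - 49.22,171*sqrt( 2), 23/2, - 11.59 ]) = [ - 46 * sqrt( 14 ),  -  95*sqrt( 2)/2,-67, - 65.41, - 49.22, - 22.51 , - 11.59,  exp( - 1),3*sqrt( 2), 23/2,39.09,88,42*sqrt(6),171*sqrt( 2 )] 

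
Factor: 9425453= 353^1 * 26701^1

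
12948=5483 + 7465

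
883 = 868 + 15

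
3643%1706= 231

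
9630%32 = 30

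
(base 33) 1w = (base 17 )3e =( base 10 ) 65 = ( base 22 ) 2l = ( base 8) 101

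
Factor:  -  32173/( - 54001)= 32173^1* 54001^( - 1) 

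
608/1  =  608 = 608.00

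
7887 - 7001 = 886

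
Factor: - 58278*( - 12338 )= 719033964 = 2^2*3^1*11^1*31^1*199^1*883^1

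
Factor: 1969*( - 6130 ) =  - 2^1* 5^1*  11^1 * 179^1*613^1 = - 12069970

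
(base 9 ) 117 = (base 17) 5c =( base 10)97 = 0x61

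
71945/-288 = - 250 + 55/288 =-249.81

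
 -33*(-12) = 396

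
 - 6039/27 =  - 671/3 =- 223.67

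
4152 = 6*692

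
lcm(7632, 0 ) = 0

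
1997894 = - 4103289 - -6101183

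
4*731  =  2924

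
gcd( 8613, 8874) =261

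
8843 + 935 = 9778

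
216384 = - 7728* ( - 28)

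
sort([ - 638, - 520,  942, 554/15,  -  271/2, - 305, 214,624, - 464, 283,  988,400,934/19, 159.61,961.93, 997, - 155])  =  [ - 638, - 520,  -  464 , - 305 , - 155, - 271/2,554/15, 934/19, 159.61, 214,  283, 400,  624,942,961.93, 988, 997] 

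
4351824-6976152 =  - 2624328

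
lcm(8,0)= 0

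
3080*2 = 6160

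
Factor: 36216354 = 2^1 * 3^1*179^1 * 33721^1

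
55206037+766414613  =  821620650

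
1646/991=1+655/991  =  1.66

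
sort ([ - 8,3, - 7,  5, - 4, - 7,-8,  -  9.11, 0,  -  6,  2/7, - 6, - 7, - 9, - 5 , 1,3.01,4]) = [ - 9.11, - 9, - 8, - 8, - 7, - 7  , - 7, - 6, - 6, - 5, - 4,  0,2/7, 1,3,3.01, 4, 5]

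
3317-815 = 2502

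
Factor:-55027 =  - 7^2 * 1123^1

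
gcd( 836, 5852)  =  836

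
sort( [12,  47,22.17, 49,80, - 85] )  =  [ - 85,  12,  22.17 , 47, 49,80] 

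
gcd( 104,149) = 1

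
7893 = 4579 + 3314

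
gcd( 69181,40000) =1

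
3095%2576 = 519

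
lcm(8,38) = 152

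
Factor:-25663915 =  - 5^1*1009^1*5087^1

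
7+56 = 63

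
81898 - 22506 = 59392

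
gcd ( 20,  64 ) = 4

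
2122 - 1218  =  904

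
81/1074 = 27/358 = 0.08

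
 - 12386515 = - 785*15779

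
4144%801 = 139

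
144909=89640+55269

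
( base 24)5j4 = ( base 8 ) 6414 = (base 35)2PF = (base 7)12511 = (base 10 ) 3340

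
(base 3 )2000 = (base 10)54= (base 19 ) 2g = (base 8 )66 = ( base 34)1k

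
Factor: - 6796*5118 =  - 34781928 = - 2^3 * 3^1*853^1 * 1699^1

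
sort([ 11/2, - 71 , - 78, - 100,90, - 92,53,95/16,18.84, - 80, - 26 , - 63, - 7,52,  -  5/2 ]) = [-100, - 92, - 80, - 78,- 71,  -  63  , - 26 ,- 7, - 5/2,11/2,95/16, 18.84,52,53, 90]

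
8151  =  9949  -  1798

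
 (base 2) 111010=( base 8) 72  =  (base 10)58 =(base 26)26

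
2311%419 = 216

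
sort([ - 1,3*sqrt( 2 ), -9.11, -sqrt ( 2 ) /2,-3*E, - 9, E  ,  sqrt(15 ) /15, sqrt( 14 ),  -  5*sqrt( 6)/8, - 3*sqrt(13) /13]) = [ - 9.11, - 9, - 3*E, - 5*sqrt( 6) /8, - 1, - 3*sqrt( 13 ) /13, - sqrt( 2 )/2, sqrt( 15)/15,  E, sqrt(14), 3*sqrt(2)]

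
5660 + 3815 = 9475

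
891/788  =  1 + 103/788 = 1.13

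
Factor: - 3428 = -2^2*857^1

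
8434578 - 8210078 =224500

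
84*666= 55944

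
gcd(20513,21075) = 281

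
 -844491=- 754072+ - 90419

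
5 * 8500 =42500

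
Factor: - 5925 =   -  3^1*5^2*79^1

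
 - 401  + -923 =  - 1324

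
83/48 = 1 + 35/48 = 1.73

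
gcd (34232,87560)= 88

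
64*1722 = 110208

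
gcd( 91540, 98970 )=10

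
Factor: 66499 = 66499^1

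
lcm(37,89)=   3293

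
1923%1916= 7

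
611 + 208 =819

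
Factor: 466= 2^1 * 233^1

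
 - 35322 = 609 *( - 58)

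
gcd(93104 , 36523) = 1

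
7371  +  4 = 7375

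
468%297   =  171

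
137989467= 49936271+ 88053196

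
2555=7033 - 4478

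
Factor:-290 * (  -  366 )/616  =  2^( - 1)*3^1*5^1 * 7^(-1 )*11^(  -  1 )*29^1*61^1= 26535/154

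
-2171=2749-4920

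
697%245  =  207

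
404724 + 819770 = 1224494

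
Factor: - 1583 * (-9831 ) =15562473 = 3^1 *29^1*113^1*1583^1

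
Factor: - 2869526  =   - 2^1*11^1*23^1*53^1*107^1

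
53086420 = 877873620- 824787200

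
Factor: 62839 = 7^1*47^1*191^1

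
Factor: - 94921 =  - 23^1*4127^1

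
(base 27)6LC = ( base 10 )4953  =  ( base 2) 1001101011001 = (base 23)988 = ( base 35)41I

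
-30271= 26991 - 57262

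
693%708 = 693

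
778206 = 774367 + 3839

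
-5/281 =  - 1 + 276/281 = -  0.02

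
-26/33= - 26/33 = - 0.79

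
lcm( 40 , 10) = 40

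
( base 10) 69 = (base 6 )153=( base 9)76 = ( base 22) 33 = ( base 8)105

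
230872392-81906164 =148966228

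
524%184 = 156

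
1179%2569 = 1179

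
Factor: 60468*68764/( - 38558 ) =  - 2079010776/19279 =-  2^3*3^1*13^( - 1)*1483^( - 1)*5039^1 *17191^1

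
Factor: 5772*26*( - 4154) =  - 623399088 = - 2^4*3^1*13^2*31^1 * 37^1*67^1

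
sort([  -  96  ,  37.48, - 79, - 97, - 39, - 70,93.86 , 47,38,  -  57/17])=[-97 , -96, - 79, - 70 , - 39  , - 57/17, 37.48,38,  47, 93.86 ] 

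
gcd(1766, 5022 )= 2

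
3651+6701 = 10352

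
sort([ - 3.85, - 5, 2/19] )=[ - 5, - 3.85 , 2/19 ] 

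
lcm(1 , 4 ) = 4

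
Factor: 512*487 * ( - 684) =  - 2^11*3^2*19^1*487^1 = - 170551296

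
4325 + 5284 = 9609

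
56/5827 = 56/5827  =  0.01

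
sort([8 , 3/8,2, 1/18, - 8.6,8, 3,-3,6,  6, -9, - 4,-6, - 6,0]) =[  -  9, - 8.6,-6,-6,-4,-3, 0,1/18,3/8,2,3,6,6, 8, 8] 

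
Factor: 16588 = 2^2*11^1*13^1*29^1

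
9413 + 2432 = 11845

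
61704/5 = 61704/5 = 12340.80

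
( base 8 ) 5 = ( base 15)5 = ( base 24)5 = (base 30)5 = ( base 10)5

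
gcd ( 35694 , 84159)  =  27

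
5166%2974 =2192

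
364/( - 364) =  - 1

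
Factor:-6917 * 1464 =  - 10126488  =  - 2^3*3^1*61^1*6917^1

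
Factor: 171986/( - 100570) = -761/445 = - 5^( - 1 )*89^( - 1) * 761^1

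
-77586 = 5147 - 82733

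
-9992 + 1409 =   -  8583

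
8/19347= 8/19347 = 0.00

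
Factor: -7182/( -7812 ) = 57/62  =  2^( - 1)*3^1*19^1*31^(-1)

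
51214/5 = 10242 + 4/5 = 10242.80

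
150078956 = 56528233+93550723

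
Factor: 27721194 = 2^1 *3^1*809^1 * 5711^1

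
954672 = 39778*24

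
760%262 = 236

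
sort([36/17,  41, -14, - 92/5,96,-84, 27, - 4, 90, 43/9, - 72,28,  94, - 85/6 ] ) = [ -84, - 72, - 92/5, - 85/6, - 14, - 4, 36/17,43/9,27,28,41, 90,94,96] 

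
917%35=7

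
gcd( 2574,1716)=858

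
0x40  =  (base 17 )3d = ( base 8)100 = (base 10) 64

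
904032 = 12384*73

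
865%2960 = 865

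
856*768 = 657408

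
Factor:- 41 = -41^1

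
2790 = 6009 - 3219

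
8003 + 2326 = 10329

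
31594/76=15797/38 = 415.71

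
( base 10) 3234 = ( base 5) 100414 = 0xca2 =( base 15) E59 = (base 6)22550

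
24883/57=24883/57= 436.54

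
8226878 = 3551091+4675787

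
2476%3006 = 2476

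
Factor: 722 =2^1*19^2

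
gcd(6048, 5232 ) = 48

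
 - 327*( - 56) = 18312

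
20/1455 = 4/291 = 0.01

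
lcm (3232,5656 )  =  22624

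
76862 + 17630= 94492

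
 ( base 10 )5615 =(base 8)12757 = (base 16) 15EF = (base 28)74F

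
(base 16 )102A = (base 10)4138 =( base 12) 248A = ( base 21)981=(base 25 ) 6fd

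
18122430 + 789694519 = 807816949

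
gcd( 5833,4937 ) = 1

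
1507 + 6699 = 8206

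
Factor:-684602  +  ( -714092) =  - 2^1 *11^1*63577^1 = - 1398694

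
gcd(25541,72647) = 1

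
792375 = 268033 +524342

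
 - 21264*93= - 1977552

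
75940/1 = 75940 = 75940.00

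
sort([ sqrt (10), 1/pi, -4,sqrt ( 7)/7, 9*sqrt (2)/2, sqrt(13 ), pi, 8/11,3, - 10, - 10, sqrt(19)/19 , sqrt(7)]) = [-10 ,- 10, - 4,sqrt ( 19)/19, 1/pi,sqrt(7 ) /7,8/11, sqrt( 7 ), 3, pi, sqrt(10), sqrt( 13), 9*sqrt (2)/2]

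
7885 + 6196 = 14081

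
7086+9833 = 16919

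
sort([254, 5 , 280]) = [ 5 , 254,280 ]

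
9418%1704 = 898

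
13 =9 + 4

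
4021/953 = 4  +  209/953 = 4.22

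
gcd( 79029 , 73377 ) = 9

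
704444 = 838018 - 133574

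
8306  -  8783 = -477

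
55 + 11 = 66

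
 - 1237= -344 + -893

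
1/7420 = 1/7420 = 0.00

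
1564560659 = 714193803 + 850366856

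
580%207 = 166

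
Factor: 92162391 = 3^1*30720797^1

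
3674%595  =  104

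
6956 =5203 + 1753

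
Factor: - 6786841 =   -  29^1 * 234029^1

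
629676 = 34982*18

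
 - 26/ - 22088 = 13/11044 = 0.00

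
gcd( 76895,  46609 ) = 1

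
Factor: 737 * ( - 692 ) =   -  2^2*11^1 * 67^1 * 173^1 = -510004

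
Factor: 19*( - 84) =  - 2^2*3^1 * 7^1*19^1 = - 1596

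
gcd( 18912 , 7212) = 12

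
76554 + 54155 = 130709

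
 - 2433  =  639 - 3072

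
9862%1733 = 1197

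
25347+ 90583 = 115930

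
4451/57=4451/57 = 78.09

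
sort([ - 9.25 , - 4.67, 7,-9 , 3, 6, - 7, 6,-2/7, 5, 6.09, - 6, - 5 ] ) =[ - 9.25, - 9, - 7,-6, - 5, - 4.67, - 2/7,  3,5,6, 6, 6.09, 7]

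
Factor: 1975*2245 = 5^3 * 79^1*449^1 = 4433875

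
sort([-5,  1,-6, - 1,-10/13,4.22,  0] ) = [ - 6,-5, - 1, - 10/13,0,1,4.22 ]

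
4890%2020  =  850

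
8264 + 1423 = 9687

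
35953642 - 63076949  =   - 27123307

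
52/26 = 2   =  2.00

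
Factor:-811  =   - 811^1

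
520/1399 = 520/1399 =0.37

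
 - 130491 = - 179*729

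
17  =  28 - 11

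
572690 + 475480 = 1048170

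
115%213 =115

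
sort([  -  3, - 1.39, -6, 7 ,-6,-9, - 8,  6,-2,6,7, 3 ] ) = [-9, - 8, - 6, - 6,  -  3, -2,- 1.39, 3,6,6,7,7]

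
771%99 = 78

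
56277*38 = 2138526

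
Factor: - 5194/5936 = - 7/8= - 2^ ( - 3) * 7^1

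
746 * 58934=43964764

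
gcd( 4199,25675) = 13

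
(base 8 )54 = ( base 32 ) 1c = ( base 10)44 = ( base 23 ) 1L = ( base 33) 1b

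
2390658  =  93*25706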